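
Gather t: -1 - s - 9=-s - 10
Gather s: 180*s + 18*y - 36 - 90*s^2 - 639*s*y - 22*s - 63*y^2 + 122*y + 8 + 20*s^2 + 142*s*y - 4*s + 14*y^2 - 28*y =-70*s^2 + s*(154 - 497*y) - 49*y^2 + 112*y - 28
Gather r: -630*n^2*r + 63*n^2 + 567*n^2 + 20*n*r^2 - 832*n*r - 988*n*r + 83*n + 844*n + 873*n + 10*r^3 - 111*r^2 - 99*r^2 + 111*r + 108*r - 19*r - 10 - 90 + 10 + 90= 630*n^2 + 1800*n + 10*r^3 + r^2*(20*n - 210) + r*(-630*n^2 - 1820*n + 200)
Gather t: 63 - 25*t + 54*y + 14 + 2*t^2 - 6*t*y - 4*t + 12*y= 2*t^2 + t*(-6*y - 29) + 66*y + 77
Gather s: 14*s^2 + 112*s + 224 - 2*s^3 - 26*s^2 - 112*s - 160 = -2*s^3 - 12*s^2 + 64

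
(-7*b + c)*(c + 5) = -7*b*c - 35*b + c^2 + 5*c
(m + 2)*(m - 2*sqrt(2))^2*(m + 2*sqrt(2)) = m^4 - 2*sqrt(2)*m^3 + 2*m^3 - 8*m^2 - 4*sqrt(2)*m^2 - 16*m + 16*sqrt(2)*m + 32*sqrt(2)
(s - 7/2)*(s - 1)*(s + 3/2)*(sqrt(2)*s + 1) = sqrt(2)*s^4 - 3*sqrt(2)*s^3 + s^3 - 13*sqrt(2)*s^2/4 - 3*s^2 - 13*s/4 + 21*sqrt(2)*s/4 + 21/4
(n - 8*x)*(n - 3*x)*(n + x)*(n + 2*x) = n^4 - 8*n^3*x - 7*n^2*x^2 + 50*n*x^3 + 48*x^4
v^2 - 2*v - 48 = (v - 8)*(v + 6)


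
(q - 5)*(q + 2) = q^2 - 3*q - 10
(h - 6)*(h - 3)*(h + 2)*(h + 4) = h^4 - 3*h^3 - 28*h^2 + 36*h + 144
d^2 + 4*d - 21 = (d - 3)*(d + 7)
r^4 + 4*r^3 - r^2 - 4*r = r*(r - 1)*(r + 1)*(r + 4)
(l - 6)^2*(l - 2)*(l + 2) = l^4 - 12*l^3 + 32*l^2 + 48*l - 144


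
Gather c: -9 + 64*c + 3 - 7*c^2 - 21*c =-7*c^2 + 43*c - 6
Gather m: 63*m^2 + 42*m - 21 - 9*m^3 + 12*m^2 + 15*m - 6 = -9*m^3 + 75*m^2 + 57*m - 27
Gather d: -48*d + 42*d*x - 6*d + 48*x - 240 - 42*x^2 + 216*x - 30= d*(42*x - 54) - 42*x^2 + 264*x - 270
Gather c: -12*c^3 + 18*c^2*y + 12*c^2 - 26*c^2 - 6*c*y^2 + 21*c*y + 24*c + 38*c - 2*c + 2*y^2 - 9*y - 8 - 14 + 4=-12*c^3 + c^2*(18*y - 14) + c*(-6*y^2 + 21*y + 60) + 2*y^2 - 9*y - 18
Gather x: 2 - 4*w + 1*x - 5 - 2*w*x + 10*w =6*w + x*(1 - 2*w) - 3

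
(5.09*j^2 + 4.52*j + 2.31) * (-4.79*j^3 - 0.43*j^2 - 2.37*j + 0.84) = -24.3811*j^5 - 23.8395*j^4 - 25.0718*j^3 - 7.4301*j^2 - 1.6779*j + 1.9404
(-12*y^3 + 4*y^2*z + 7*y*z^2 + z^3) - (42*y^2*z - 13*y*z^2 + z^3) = -12*y^3 - 38*y^2*z + 20*y*z^2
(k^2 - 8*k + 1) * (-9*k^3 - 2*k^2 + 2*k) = -9*k^5 + 70*k^4 + 9*k^3 - 18*k^2 + 2*k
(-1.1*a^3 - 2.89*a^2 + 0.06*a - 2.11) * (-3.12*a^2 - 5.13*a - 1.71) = 3.432*a^5 + 14.6598*a^4 + 16.5195*a^3 + 11.2173*a^2 + 10.7217*a + 3.6081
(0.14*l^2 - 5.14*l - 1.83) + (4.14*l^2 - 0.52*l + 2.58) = 4.28*l^2 - 5.66*l + 0.75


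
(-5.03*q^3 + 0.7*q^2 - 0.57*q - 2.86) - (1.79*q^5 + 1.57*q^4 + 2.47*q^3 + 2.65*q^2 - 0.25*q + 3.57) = -1.79*q^5 - 1.57*q^4 - 7.5*q^3 - 1.95*q^2 - 0.32*q - 6.43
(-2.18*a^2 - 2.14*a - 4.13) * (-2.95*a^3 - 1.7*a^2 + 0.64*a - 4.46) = 6.431*a^5 + 10.019*a^4 + 14.4263*a^3 + 15.3742*a^2 + 6.9012*a + 18.4198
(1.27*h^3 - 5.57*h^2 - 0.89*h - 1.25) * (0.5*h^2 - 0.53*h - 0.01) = 0.635*h^5 - 3.4581*h^4 + 2.4944*h^3 - 0.0976*h^2 + 0.6714*h + 0.0125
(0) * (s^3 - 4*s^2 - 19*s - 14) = 0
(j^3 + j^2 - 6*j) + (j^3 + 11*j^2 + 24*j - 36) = 2*j^3 + 12*j^2 + 18*j - 36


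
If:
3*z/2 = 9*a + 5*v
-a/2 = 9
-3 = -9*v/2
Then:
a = -18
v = 2/3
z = -952/9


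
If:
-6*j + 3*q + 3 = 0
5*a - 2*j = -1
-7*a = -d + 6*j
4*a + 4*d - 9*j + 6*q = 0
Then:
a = -15/199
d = 267/199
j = 62/199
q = -75/199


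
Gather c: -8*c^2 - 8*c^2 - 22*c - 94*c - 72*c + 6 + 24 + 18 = -16*c^2 - 188*c + 48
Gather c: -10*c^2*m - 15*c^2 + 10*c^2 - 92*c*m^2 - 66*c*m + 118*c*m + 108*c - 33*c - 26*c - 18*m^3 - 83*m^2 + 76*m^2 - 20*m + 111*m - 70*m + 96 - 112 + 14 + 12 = c^2*(-10*m - 5) + c*(-92*m^2 + 52*m + 49) - 18*m^3 - 7*m^2 + 21*m + 10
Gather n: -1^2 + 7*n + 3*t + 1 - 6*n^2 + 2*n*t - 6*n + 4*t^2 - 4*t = -6*n^2 + n*(2*t + 1) + 4*t^2 - t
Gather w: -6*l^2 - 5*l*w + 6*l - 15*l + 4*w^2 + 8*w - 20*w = -6*l^2 - 9*l + 4*w^2 + w*(-5*l - 12)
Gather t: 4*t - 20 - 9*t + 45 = 25 - 5*t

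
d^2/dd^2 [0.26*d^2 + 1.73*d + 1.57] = 0.520000000000000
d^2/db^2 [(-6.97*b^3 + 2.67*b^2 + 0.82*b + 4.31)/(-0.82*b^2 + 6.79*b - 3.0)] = (-7.105427357601e-15*b^5 - 5.6843418860808e-14*b^4 + 577.563966*b^3 - 829.852464*b^2 + 532.466508*b - 457.678942)/(0.551368*b^6 - 13.696788*b^5 + 119.467686*b^4 - 413.267239*b^3 + 437.0769*b^2 - 183.33*b + 27.0)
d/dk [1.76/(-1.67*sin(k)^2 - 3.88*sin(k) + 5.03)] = (5.8784*sin(k) + 6.8288)*cos(k)/(1.67*sin(k)^2 + 3.88*sin(k) - 5.03)^2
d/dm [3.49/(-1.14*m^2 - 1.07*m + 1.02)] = (7.9572*m + 3.7343)/(1.14*m^2 + 1.07*m - 1.02)^2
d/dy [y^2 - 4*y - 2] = 2*y - 4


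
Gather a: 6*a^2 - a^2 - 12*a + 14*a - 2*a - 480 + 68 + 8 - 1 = 5*a^2 - 405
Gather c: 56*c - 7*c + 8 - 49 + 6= 49*c - 35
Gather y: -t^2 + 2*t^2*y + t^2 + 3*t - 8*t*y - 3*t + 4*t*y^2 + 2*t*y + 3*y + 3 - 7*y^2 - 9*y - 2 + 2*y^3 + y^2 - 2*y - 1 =2*y^3 + y^2*(4*t - 6) + y*(2*t^2 - 6*t - 8)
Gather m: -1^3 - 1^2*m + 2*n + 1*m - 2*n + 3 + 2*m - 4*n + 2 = 2*m - 4*n + 4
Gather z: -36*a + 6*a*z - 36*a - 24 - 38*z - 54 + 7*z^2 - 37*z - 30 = -72*a + 7*z^2 + z*(6*a - 75) - 108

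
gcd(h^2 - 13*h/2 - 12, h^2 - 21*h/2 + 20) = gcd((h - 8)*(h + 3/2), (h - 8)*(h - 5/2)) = h - 8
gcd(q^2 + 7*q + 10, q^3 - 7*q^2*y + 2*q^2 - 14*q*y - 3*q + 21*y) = 1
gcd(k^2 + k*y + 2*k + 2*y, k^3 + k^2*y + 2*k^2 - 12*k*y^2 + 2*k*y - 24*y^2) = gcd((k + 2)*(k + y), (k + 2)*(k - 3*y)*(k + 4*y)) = k + 2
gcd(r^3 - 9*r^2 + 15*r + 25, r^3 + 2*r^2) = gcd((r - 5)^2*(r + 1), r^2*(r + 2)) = 1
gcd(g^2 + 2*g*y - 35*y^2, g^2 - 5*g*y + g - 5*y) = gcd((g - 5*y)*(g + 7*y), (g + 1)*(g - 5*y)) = -g + 5*y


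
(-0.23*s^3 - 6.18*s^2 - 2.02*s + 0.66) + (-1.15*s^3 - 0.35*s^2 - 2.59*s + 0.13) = -1.38*s^3 - 6.53*s^2 - 4.61*s + 0.79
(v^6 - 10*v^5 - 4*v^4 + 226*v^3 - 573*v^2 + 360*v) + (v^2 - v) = v^6 - 10*v^5 - 4*v^4 + 226*v^3 - 572*v^2 + 359*v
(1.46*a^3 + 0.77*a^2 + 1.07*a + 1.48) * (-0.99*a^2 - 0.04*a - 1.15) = -1.4454*a^5 - 0.8207*a^4 - 2.7691*a^3 - 2.3935*a^2 - 1.2897*a - 1.702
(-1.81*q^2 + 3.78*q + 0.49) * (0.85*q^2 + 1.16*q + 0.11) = -1.5385*q^4 + 1.1134*q^3 + 4.6022*q^2 + 0.9842*q + 0.0539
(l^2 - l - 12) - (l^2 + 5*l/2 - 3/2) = -7*l/2 - 21/2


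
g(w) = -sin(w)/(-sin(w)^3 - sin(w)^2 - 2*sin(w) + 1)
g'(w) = -(3*sin(w)^2*cos(w) + 2*sin(w)*cos(w) + 2*cos(w))*sin(w)/(-sin(w)^3 - sin(w)^2 - 2*sin(w) + 1)^2 - cos(w)/(-sin(w)^3 - sin(w)^2 - 2*sin(w) + 1)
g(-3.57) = 5.53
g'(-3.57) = 212.17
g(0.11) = -0.14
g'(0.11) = -1.71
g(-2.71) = 0.24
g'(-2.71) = 0.31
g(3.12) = -0.02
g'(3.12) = 1.09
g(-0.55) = 0.27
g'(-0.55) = -0.23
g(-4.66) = 0.33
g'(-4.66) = 0.02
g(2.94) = -0.36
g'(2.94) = 3.40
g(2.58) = 1.07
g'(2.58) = 5.38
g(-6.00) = -0.82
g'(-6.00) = -9.25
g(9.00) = 6.43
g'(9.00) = 290.70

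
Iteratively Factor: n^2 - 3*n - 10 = (n - 5)*(n + 2)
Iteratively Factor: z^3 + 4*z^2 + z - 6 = (z + 3)*(z^2 + z - 2) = (z - 1)*(z + 3)*(z + 2)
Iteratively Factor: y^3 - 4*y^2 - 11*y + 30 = (y - 2)*(y^2 - 2*y - 15) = (y - 2)*(y + 3)*(y - 5)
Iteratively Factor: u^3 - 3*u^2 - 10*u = (u + 2)*(u^2 - 5*u) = (u - 5)*(u + 2)*(u)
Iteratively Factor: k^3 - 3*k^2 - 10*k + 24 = (k + 3)*(k^2 - 6*k + 8) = (k - 4)*(k + 3)*(k - 2)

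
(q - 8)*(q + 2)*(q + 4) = q^3 - 2*q^2 - 40*q - 64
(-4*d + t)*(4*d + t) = -16*d^2 + t^2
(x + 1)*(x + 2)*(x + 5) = x^3 + 8*x^2 + 17*x + 10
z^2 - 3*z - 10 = (z - 5)*(z + 2)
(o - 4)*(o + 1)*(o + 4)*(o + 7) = o^4 + 8*o^3 - 9*o^2 - 128*o - 112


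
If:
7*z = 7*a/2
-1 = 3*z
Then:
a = -2/3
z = -1/3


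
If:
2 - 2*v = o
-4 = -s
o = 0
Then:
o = 0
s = 4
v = 1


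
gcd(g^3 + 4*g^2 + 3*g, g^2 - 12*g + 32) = 1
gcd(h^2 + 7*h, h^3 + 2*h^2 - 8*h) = h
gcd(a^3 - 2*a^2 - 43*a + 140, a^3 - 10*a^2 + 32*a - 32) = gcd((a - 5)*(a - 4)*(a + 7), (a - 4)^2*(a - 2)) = a - 4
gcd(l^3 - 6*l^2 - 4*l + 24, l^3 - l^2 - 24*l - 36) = l^2 - 4*l - 12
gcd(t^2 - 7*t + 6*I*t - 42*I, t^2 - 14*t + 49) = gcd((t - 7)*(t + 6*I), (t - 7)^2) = t - 7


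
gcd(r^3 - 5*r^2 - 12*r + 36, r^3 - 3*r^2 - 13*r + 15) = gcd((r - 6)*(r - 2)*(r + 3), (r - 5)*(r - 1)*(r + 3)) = r + 3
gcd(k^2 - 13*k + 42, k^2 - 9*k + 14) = k - 7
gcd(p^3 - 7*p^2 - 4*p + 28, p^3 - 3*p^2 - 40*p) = 1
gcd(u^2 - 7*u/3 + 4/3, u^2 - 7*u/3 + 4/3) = u^2 - 7*u/3 + 4/3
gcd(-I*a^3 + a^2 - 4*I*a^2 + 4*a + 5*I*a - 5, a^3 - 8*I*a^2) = 1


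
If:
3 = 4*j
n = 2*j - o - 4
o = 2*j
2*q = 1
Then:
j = 3/4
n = -4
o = 3/2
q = 1/2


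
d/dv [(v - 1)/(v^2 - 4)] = (v^2 - 2*v*(v - 1) - 4)/(v^2 - 4)^2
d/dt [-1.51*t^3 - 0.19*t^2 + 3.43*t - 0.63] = -4.53*t^2 - 0.38*t + 3.43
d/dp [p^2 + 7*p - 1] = 2*p + 7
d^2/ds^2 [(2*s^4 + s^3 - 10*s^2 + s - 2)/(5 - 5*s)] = 2*(-6*s^4 + 15*s^3 - 9*s^2 - 3*s + 11)/(5*(s^3 - 3*s^2 + 3*s - 1))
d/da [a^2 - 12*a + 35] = 2*a - 12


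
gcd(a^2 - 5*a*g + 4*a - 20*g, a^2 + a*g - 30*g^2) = a - 5*g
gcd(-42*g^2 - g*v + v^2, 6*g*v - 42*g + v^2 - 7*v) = 6*g + v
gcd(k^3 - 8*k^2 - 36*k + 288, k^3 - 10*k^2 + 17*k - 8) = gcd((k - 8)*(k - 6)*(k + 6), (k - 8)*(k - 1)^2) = k - 8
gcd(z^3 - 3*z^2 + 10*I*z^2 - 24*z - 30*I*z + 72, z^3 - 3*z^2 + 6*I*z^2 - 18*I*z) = z^2 + z*(-3 + 6*I) - 18*I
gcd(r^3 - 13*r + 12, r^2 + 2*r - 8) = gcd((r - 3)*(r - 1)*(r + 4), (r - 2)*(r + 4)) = r + 4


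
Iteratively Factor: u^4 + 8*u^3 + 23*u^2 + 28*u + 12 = (u + 1)*(u^3 + 7*u^2 + 16*u + 12) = (u + 1)*(u + 2)*(u^2 + 5*u + 6) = (u + 1)*(u + 2)*(u + 3)*(u + 2)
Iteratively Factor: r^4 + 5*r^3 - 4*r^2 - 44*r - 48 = (r + 4)*(r^3 + r^2 - 8*r - 12) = (r + 2)*(r + 4)*(r^2 - r - 6) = (r + 2)^2*(r + 4)*(r - 3)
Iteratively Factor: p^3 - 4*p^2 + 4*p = (p)*(p^2 - 4*p + 4) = p*(p - 2)*(p - 2)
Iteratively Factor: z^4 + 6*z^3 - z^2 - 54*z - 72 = (z + 2)*(z^3 + 4*z^2 - 9*z - 36) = (z + 2)*(z + 4)*(z^2 - 9) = (z + 2)*(z + 3)*(z + 4)*(z - 3)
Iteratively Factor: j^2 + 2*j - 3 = (j - 1)*(j + 3)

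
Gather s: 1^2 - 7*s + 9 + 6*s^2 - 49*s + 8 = 6*s^2 - 56*s + 18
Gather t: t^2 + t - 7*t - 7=t^2 - 6*t - 7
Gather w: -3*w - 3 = -3*w - 3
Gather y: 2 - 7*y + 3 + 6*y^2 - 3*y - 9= 6*y^2 - 10*y - 4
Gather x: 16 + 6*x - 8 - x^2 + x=-x^2 + 7*x + 8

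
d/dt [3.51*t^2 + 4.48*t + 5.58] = 7.02*t + 4.48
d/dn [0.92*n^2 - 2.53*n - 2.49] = 1.84*n - 2.53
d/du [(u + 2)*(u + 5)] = 2*u + 7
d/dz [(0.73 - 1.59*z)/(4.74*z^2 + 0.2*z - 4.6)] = (7.5366*z^2 - 6.9204*z + 7.168)/(22.4676*z^4 + 1.896*z^3 - 43.568*z^2 - 1.84*z + 21.16)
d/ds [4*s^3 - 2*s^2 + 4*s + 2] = 12*s^2 - 4*s + 4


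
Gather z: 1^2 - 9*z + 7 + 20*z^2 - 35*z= 20*z^2 - 44*z + 8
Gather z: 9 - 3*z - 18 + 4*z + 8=z - 1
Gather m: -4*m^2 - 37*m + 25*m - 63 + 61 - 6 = -4*m^2 - 12*m - 8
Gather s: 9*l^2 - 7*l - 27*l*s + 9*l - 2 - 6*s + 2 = 9*l^2 + 2*l + s*(-27*l - 6)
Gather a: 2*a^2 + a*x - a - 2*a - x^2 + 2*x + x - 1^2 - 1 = 2*a^2 + a*(x - 3) - x^2 + 3*x - 2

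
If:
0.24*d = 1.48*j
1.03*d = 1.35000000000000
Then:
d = 1.31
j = 0.21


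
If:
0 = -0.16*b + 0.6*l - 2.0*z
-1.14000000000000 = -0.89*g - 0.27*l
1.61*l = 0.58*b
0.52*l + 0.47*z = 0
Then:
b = 0.00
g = 1.28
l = 0.00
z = 0.00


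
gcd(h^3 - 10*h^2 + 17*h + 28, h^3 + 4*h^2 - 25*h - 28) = h^2 - 3*h - 4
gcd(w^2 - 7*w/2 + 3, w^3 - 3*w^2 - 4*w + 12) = w - 2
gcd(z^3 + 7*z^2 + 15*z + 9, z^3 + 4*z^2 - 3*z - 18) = z^2 + 6*z + 9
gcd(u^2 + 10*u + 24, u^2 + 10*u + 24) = u^2 + 10*u + 24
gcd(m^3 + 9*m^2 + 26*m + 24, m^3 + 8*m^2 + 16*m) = m + 4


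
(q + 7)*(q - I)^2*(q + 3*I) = q^4 + 7*q^3 + I*q^3 + 5*q^2 + 7*I*q^2 + 35*q - 3*I*q - 21*I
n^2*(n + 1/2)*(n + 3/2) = n^4 + 2*n^3 + 3*n^2/4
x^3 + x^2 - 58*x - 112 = (x - 8)*(x + 2)*(x + 7)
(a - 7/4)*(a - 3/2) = a^2 - 13*a/4 + 21/8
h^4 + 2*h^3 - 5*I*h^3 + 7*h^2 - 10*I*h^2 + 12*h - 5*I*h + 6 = (h + 1)*(h - 6*I)*(-I*h + 1)*(I*h + I)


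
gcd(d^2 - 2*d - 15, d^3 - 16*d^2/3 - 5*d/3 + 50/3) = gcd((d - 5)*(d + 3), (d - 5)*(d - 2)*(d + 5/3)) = d - 5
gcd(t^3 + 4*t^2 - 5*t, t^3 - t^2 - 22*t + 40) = t + 5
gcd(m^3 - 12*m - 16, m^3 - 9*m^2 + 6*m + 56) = m^2 - 2*m - 8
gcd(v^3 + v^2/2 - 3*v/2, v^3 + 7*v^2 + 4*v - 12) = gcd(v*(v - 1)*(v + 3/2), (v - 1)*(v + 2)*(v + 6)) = v - 1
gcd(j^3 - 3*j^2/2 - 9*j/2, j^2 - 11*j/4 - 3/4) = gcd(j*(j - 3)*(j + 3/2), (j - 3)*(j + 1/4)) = j - 3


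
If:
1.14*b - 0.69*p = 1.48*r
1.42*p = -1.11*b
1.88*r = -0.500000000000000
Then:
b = -0.23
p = 0.18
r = -0.27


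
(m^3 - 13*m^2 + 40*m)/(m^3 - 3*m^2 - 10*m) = (m - 8)/(m + 2)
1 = 1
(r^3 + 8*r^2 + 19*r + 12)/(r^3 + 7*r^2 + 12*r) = (r + 1)/r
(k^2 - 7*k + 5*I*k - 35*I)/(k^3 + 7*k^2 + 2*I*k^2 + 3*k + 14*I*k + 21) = (k^2 + k*(-7 + 5*I) - 35*I)/(k^3 + k^2*(7 + 2*I) + k*(3 + 14*I) + 21)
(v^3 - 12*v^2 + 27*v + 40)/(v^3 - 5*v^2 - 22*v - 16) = (v - 5)/(v + 2)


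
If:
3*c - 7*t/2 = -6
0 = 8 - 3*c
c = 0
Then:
No Solution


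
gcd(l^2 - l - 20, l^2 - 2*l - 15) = l - 5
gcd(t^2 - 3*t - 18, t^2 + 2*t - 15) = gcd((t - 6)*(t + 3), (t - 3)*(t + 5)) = 1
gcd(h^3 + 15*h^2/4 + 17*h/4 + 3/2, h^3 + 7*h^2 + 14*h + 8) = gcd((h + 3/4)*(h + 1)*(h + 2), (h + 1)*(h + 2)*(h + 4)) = h^2 + 3*h + 2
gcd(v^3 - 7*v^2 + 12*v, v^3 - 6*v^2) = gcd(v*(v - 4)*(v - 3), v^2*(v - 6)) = v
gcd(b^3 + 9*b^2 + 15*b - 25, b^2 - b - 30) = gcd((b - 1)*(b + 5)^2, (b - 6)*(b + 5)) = b + 5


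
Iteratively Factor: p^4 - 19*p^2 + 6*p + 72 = (p - 3)*(p^3 + 3*p^2 - 10*p - 24) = (p - 3)^2*(p^2 + 6*p + 8) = (p - 3)^2*(p + 4)*(p + 2)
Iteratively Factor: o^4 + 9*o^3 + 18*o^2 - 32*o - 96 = (o + 4)*(o^3 + 5*o^2 - 2*o - 24) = (o + 4)^2*(o^2 + o - 6) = (o - 2)*(o + 4)^2*(o + 3)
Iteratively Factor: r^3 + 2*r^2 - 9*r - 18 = (r - 3)*(r^2 + 5*r + 6) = (r - 3)*(r + 2)*(r + 3)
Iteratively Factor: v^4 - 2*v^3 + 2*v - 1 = (v - 1)*(v^3 - v^2 - v + 1) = (v - 1)^2*(v^2 - 1) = (v - 1)^3*(v + 1)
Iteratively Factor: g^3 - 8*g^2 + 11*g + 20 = (g + 1)*(g^2 - 9*g + 20) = (g - 5)*(g + 1)*(g - 4)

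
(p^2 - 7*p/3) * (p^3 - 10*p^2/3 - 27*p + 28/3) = p^5 - 17*p^4/3 - 173*p^3/9 + 217*p^2/3 - 196*p/9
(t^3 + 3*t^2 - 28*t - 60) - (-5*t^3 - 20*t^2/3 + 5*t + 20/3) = 6*t^3 + 29*t^2/3 - 33*t - 200/3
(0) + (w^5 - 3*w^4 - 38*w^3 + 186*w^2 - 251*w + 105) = w^5 - 3*w^4 - 38*w^3 + 186*w^2 - 251*w + 105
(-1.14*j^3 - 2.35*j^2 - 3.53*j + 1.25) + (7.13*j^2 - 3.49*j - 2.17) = -1.14*j^3 + 4.78*j^2 - 7.02*j - 0.92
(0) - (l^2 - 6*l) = -l^2 + 6*l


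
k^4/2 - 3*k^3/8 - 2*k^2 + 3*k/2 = k*(k/2 + 1)*(k - 2)*(k - 3/4)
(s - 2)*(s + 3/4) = s^2 - 5*s/4 - 3/2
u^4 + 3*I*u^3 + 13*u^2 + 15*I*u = u*(u - 3*I)*(u + I)*(u + 5*I)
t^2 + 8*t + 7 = (t + 1)*(t + 7)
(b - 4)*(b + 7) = b^2 + 3*b - 28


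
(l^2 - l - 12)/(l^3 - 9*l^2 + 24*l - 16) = (l + 3)/(l^2 - 5*l + 4)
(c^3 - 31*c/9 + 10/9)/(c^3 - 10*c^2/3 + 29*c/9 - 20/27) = 3*(c + 2)/(3*c - 4)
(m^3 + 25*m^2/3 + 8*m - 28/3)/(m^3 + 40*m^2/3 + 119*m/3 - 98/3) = (m + 2)/(m + 7)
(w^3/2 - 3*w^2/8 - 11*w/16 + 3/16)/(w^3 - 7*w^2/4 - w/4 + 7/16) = (8*w^3 - 6*w^2 - 11*w + 3)/(16*w^3 - 28*w^2 - 4*w + 7)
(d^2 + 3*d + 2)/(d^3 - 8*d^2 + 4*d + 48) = (d + 1)/(d^2 - 10*d + 24)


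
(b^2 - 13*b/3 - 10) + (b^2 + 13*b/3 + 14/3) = 2*b^2 - 16/3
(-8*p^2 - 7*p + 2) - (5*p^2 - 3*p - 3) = -13*p^2 - 4*p + 5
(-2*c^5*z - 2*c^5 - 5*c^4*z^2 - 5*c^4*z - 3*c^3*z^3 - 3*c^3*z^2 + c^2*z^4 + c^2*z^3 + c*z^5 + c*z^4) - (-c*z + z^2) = -2*c^5*z - 2*c^5 - 5*c^4*z^2 - 5*c^4*z - 3*c^3*z^3 - 3*c^3*z^2 + c^2*z^4 + c^2*z^3 + c*z^5 + c*z^4 + c*z - z^2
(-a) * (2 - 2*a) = 2*a^2 - 2*a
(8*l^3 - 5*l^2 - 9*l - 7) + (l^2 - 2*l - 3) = 8*l^3 - 4*l^2 - 11*l - 10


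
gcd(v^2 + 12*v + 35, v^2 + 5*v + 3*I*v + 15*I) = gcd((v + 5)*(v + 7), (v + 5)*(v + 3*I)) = v + 5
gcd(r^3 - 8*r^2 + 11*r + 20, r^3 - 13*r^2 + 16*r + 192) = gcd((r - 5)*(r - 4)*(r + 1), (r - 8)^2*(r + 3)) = 1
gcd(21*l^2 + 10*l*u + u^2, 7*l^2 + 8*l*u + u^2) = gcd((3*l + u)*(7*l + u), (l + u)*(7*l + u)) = 7*l + u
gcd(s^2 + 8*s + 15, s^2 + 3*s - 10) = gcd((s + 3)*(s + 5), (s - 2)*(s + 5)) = s + 5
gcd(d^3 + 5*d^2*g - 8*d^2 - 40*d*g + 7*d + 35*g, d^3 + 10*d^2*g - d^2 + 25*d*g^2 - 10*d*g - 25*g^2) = d^2 + 5*d*g - d - 5*g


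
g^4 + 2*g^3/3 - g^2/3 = g^2*(g - 1/3)*(g + 1)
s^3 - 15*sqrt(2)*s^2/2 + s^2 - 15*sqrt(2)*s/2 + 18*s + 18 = (s + 1)*(s - 6*sqrt(2))*(s - 3*sqrt(2)/2)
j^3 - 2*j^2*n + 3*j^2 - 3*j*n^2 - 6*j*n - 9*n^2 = (j + 3)*(j - 3*n)*(j + n)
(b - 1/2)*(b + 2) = b^2 + 3*b/2 - 1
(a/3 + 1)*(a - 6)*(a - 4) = a^3/3 - 7*a^2/3 - 2*a + 24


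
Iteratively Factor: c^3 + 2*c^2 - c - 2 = (c - 1)*(c^2 + 3*c + 2) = (c - 1)*(c + 2)*(c + 1)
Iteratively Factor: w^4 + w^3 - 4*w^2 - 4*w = (w + 1)*(w^3 - 4*w) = w*(w + 1)*(w^2 - 4) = w*(w - 2)*(w + 1)*(w + 2)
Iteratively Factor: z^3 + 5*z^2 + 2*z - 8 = (z + 2)*(z^2 + 3*z - 4) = (z - 1)*(z + 2)*(z + 4)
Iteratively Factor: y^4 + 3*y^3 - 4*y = (y)*(y^3 + 3*y^2 - 4) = y*(y + 2)*(y^2 + y - 2) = y*(y - 1)*(y + 2)*(y + 2)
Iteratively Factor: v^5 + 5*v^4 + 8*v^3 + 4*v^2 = (v + 2)*(v^4 + 3*v^3 + 2*v^2) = v*(v + 2)*(v^3 + 3*v^2 + 2*v) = v^2*(v + 2)*(v^2 + 3*v + 2) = v^2*(v + 2)^2*(v + 1)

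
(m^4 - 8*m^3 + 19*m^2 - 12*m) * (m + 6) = m^5 - 2*m^4 - 29*m^3 + 102*m^2 - 72*m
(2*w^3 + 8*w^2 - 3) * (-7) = -14*w^3 - 56*w^2 + 21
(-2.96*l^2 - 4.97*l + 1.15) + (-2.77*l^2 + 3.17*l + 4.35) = -5.73*l^2 - 1.8*l + 5.5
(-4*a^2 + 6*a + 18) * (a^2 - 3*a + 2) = -4*a^4 + 18*a^3 - 8*a^2 - 42*a + 36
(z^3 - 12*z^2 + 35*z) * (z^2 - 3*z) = z^5 - 15*z^4 + 71*z^3 - 105*z^2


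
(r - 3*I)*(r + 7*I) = r^2 + 4*I*r + 21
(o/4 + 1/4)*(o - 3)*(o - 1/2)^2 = o^4/4 - 3*o^3/4 - 3*o^2/16 + 5*o/8 - 3/16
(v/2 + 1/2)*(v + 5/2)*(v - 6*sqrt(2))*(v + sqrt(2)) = v^4/2 - 5*sqrt(2)*v^3/2 + 7*v^3/4 - 35*sqrt(2)*v^2/4 - 19*v^2/4 - 21*v - 25*sqrt(2)*v/4 - 15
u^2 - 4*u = u*(u - 4)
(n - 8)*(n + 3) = n^2 - 5*n - 24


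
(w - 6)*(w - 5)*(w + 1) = w^3 - 10*w^2 + 19*w + 30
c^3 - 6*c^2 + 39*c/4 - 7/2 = (c - 7/2)*(c - 2)*(c - 1/2)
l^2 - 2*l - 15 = (l - 5)*(l + 3)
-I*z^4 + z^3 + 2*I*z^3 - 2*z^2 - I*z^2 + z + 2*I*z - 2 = (z - 2)*(z - I)*(z + I)*(-I*z + 1)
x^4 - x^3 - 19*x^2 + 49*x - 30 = (x - 3)*(x - 2)*(x - 1)*(x + 5)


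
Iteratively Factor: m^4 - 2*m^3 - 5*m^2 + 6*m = (m - 1)*(m^3 - m^2 - 6*m) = (m - 1)*(m + 2)*(m^2 - 3*m) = (m - 3)*(m - 1)*(m + 2)*(m)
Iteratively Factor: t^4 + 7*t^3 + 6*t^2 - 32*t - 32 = (t + 4)*(t^3 + 3*t^2 - 6*t - 8) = (t + 1)*(t + 4)*(t^2 + 2*t - 8) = (t + 1)*(t + 4)^2*(t - 2)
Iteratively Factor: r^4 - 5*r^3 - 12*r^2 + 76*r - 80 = (r - 2)*(r^3 - 3*r^2 - 18*r + 40) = (r - 2)*(r + 4)*(r^2 - 7*r + 10) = (r - 2)^2*(r + 4)*(r - 5)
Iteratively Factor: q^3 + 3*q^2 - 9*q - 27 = (q + 3)*(q^2 - 9) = (q - 3)*(q + 3)*(q + 3)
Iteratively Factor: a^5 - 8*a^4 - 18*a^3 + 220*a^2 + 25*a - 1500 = (a - 5)*(a^4 - 3*a^3 - 33*a^2 + 55*a + 300) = (a - 5)*(a + 3)*(a^3 - 6*a^2 - 15*a + 100) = (a - 5)^2*(a + 3)*(a^2 - a - 20) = (a - 5)^3*(a + 3)*(a + 4)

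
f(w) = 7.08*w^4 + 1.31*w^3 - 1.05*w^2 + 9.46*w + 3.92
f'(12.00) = 49487.14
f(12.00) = 149040.80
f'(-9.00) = -20298.59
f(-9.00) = 45330.62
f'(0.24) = 9.57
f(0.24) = 6.17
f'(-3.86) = -1552.63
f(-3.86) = 1448.16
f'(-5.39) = -4299.70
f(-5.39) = 5692.99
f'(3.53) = 1296.73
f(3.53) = 1181.19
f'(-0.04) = 9.55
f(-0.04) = 3.54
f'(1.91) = 217.12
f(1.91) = 121.51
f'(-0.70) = 3.14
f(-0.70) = -1.97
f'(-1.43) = -62.31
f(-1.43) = 14.02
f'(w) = 28.32*w^3 + 3.93*w^2 - 2.1*w + 9.46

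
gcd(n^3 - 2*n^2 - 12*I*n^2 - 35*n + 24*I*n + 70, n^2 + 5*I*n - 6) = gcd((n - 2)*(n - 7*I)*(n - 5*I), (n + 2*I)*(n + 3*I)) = 1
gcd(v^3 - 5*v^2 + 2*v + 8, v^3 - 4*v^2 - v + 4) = v^2 - 3*v - 4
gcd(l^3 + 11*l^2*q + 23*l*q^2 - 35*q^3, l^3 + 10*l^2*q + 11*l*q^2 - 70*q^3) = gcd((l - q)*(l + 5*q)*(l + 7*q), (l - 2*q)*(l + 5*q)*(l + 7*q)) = l^2 + 12*l*q + 35*q^2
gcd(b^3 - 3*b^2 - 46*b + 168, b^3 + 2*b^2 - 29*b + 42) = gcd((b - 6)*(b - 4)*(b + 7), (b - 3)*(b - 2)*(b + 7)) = b + 7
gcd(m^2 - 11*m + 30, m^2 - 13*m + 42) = m - 6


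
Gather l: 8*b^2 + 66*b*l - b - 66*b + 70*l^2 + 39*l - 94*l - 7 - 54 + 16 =8*b^2 - 67*b + 70*l^2 + l*(66*b - 55) - 45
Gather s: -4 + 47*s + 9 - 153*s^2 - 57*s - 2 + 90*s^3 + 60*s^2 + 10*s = 90*s^3 - 93*s^2 + 3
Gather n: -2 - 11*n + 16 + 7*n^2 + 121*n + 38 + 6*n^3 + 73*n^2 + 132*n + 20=6*n^3 + 80*n^2 + 242*n + 72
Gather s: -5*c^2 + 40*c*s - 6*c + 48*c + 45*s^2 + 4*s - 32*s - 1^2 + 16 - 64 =-5*c^2 + 42*c + 45*s^2 + s*(40*c - 28) - 49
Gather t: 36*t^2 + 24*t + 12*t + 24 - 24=36*t^2 + 36*t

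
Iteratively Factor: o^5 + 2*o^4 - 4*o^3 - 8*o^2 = (o)*(o^4 + 2*o^3 - 4*o^2 - 8*o) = o*(o - 2)*(o^3 + 4*o^2 + 4*o) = o*(o - 2)*(o + 2)*(o^2 + 2*o) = o*(o - 2)*(o + 2)^2*(o)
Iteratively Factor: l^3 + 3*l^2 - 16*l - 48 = (l + 3)*(l^2 - 16) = (l + 3)*(l + 4)*(l - 4)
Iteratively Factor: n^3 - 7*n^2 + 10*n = (n - 5)*(n^2 - 2*n) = (n - 5)*(n - 2)*(n)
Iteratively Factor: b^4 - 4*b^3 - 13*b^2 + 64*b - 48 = (b + 4)*(b^3 - 8*b^2 + 19*b - 12) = (b - 4)*(b + 4)*(b^2 - 4*b + 3) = (b - 4)*(b - 3)*(b + 4)*(b - 1)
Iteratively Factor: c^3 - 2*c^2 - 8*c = (c - 4)*(c^2 + 2*c) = c*(c - 4)*(c + 2)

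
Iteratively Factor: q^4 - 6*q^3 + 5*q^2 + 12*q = (q)*(q^3 - 6*q^2 + 5*q + 12) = q*(q - 3)*(q^2 - 3*q - 4) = q*(q - 4)*(q - 3)*(q + 1)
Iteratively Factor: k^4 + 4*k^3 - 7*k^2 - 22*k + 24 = (k + 3)*(k^3 + k^2 - 10*k + 8) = (k - 2)*(k + 3)*(k^2 + 3*k - 4) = (k - 2)*(k - 1)*(k + 3)*(k + 4)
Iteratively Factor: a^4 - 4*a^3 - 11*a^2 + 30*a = (a - 2)*(a^3 - 2*a^2 - 15*a) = a*(a - 2)*(a^2 - 2*a - 15) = a*(a - 2)*(a + 3)*(a - 5)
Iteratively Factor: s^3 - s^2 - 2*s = (s - 2)*(s^2 + s) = (s - 2)*(s + 1)*(s)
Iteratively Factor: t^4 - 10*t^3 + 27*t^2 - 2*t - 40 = (t - 2)*(t^3 - 8*t^2 + 11*t + 20) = (t - 4)*(t - 2)*(t^2 - 4*t - 5) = (t - 4)*(t - 2)*(t + 1)*(t - 5)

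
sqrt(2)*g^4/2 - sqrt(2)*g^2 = g^2*(g - sqrt(2))*(sqrt(2)*g/2 + 1)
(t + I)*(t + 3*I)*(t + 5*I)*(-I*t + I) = -I*t^4 + 9*t^3 + I*t^3 - 9*t^2 + 23*I*t^2 - 15*t - 23*I*t + 15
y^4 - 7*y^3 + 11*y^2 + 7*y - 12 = (y - 4)*(y - 3)*(y - 1)*(y + 1)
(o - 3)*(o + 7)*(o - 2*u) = o^3 - 2*o^2*u + 4*o^2 - 8*o*u - 21*o + 42*u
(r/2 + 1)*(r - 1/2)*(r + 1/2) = r^3/2 + r^2 - r/8 - 1/4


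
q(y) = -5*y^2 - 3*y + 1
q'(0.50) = -8.00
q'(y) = -10*y - 3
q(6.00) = -197.00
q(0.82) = -4.82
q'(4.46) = -47.60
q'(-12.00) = 117.00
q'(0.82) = -11.20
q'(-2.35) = 20.50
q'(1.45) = -17.50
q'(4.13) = -44.30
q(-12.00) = -683.00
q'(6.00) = -63.00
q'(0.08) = -3.80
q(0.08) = 0.73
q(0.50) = -1.75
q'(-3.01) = 27.10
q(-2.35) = -19.56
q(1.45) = -13.86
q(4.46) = -111.84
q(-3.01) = -35.27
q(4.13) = -96.67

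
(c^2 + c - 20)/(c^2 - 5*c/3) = 3*(c^2 + c - 20)/(c*(3*c - 5))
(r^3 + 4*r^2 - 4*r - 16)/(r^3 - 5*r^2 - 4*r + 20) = (r + 4)/(r - 5)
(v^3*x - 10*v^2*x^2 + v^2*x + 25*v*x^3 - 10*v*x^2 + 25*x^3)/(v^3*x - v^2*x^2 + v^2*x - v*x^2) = (-v^2 + 10*v*x - 25*x^2)/(v*(-v + x))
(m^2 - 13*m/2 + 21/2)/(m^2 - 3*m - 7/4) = 2*(m - 3)/(2*m + 1)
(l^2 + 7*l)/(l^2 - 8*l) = (l + 7)/(l - 8)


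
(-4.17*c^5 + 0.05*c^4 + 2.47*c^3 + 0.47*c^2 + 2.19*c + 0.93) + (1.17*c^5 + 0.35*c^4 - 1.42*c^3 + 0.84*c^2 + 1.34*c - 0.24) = -3.0*c^5 + 0.4*c^4 + 1.05*c^3 + 1.31*c^2 + 3.53*c + 0.69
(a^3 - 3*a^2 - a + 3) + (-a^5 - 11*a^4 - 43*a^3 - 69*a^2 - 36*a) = -a^5 - 11*a^4 - 42*a^3 - 72*a^2 - 37*a + 3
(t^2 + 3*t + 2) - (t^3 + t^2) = -t^3 + 3*t + 2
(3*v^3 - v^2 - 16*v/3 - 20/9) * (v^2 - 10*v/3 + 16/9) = 3*v^5 - 11*v^4 + 10*v^3/3 + 124*v^2/9 - 56*v/27 - 320/81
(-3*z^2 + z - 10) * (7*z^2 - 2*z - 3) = -21*z^4 + 13*z^3 - 63*z^2 + 17*z + 30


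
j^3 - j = j*(j - 1)*(j + 1)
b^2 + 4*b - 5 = (b - 1)*(b + 5)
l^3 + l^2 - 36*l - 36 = (l - 6)*(l + 1)*(l + 6)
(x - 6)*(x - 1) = x^2 - 7*x + 6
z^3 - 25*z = z*(z - 5)*(z + 5)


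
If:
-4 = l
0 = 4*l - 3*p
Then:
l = -4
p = -16/3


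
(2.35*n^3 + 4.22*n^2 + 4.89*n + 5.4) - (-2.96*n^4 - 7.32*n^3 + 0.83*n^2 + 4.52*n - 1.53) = 2.96*n^4 + 9.67*n^3 + 3.39*n^2 + 0.37*n + 6.93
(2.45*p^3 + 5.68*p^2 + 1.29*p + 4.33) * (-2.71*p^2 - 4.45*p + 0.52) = -6.6395*p^5 - 26.2953*p^4 - 27.4979*p^3 - 14.5212*p^2 - 18.5977*p + 2.2516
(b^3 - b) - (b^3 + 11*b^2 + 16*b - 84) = -11*b^2 - 17*b + 84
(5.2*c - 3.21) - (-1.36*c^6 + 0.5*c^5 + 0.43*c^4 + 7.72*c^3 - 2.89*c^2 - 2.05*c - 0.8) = 1.36*c^6 - 0.5*c^5 - 0.43*c^4 - 7.72*c^3 + 2.89*c^2 + 7.25*c - 2.41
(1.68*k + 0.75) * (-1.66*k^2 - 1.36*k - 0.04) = -2.7888*k^3 - 3.5298*k^2 - 1.0872*k - 0.03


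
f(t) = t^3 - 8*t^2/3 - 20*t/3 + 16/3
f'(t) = 3*t^2 - 16*t/3 - 20/3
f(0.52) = 1.29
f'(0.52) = -8.63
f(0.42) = 2.14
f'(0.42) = -8.38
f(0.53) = 1.20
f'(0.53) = -8.65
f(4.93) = 27.48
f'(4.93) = 39.95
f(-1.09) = 8.14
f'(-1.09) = 2.71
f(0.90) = -2.10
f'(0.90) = -9.04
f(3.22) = -10.40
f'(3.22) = 7.27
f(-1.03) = 8.28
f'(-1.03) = 2.01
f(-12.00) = -2026.67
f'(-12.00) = 489.33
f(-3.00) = -25.67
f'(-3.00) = 36.33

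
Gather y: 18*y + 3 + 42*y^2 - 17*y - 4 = 42*y^2 + y - 1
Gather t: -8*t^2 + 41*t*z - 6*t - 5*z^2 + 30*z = -8*t^2 + t*(41*z - 6) - 5*z^2 + 30*z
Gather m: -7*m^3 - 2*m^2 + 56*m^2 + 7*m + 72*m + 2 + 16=-7*m^3 + 54*m^2 + 79*m + 18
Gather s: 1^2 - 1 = 0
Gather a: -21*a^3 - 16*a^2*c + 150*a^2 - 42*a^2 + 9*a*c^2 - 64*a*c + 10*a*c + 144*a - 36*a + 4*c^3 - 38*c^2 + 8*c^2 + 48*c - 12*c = -21*a^3 + a^2*(108 - 16*c) + a*(9*c^2 - 54*c + 108) + 4*c^3 - 30*c^2 + 36*c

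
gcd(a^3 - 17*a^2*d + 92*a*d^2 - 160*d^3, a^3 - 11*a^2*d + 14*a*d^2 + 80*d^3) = a^2 - 13*a*d + 40*d^2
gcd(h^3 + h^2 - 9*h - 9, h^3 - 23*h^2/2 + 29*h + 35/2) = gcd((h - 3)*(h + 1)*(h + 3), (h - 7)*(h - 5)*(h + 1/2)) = 1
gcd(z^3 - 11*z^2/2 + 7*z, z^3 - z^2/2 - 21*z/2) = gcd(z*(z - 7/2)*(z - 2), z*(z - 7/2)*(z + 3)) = z^2 - 7*z/2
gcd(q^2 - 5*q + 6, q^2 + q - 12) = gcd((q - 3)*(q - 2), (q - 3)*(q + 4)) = q - 3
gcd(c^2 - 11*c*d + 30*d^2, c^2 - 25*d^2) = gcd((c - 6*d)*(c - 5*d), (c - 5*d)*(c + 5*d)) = c - 5*d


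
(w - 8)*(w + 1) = w^2 - 7*w - 8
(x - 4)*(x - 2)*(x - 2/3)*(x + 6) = x^4 - 2*x^3/3 - 28*x^2 + 200*x/3 - 32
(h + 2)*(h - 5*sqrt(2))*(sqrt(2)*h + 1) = sqrt(2)*h^3 - 9*h^2 + 2*sqrt(2)*h^2 - 18*h - 5*sqrt(2)*h - 10*sqrt(2)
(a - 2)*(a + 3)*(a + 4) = a^3 + 5*a^2 - 2*a - 24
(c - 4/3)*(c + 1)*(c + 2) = c^3 + 5*c^2/3 - 2*c - 8/3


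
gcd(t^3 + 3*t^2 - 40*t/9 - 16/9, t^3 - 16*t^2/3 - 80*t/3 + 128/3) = t^2 + 8*t/3 - 16/3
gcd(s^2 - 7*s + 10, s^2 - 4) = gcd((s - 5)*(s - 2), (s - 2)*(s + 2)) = s - 2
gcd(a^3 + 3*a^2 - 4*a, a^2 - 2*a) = a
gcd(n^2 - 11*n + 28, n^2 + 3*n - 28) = n - 4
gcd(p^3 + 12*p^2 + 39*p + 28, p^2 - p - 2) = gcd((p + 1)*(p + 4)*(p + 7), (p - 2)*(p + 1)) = p + 1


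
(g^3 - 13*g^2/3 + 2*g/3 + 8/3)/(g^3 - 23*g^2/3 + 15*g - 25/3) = (3*g^2 - 10*g - 8)/(3*g^2 - 20*g + 25)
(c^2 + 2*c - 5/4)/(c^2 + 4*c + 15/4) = (2*c - 1)/(2*c + 3)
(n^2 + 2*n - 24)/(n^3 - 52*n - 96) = (n - 4)/(n^2 - 6*n - 16)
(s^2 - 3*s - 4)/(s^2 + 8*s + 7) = (s - 4)/(s + 7)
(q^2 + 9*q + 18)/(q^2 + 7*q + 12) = (q + 6)/(q + 4)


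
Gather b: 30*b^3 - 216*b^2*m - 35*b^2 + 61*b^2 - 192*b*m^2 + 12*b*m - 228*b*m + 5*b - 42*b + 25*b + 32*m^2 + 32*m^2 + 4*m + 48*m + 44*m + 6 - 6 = 30*b^3 + b^2*(26 - 216*m) + b*(-192*m^2 - 216*m - 12) + 64*m^2 + 96*m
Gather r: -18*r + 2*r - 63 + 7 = -16*r - 56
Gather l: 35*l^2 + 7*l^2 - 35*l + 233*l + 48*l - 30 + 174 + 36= 42*l^2 + 246*l + 180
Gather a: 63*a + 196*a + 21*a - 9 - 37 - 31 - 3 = 280*a - 80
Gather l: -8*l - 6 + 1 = -8*l - 5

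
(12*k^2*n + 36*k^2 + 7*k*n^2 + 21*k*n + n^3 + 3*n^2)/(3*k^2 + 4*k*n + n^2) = (4*k*n + 12*k + n^2 + 3*n)/(k + n)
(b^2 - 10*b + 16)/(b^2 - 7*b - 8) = (b - 2)/(b + 1)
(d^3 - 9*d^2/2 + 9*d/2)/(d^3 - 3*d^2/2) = (d - 3)/d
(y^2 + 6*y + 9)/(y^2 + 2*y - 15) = (y^2 + 6*y + 9)/(y^2 + 2*y - 15)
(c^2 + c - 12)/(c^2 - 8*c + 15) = (c + 4)/(c - 5)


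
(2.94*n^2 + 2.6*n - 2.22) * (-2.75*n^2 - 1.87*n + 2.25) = -8.085*n^4 - 12.6478*n^3 + 7.858*n^2 + 10.0014*n - 4.995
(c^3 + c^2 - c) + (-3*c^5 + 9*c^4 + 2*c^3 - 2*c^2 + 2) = -3*c^5 + 9*c^4 + 3*c^3 - c^2 - c + 2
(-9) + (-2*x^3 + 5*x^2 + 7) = -2*x^3 + 5*x^2 - 2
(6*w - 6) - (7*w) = -w - 6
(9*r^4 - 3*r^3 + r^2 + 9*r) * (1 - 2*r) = -18*r^5 + 15*r^4 - 5*r^3 - 17*r^2 + 9*r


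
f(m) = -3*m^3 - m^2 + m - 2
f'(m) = -9*m^2 - 2*m + 1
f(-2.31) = 27.33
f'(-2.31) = -42.40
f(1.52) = -13.33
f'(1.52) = -22.83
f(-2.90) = 59.86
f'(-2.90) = -68.89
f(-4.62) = 267.87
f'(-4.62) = -181.86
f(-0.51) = -2.37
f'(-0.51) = -0.32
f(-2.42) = 32.24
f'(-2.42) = -46.87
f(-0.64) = -2.26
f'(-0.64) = -1.41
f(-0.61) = -2.30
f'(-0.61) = -1.13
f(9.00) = -2261.00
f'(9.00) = -746.00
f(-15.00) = 9883.00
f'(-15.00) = -1994.00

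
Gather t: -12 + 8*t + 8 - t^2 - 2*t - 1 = -t^2 + 6*t - 5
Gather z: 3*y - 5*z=3*y - 5*z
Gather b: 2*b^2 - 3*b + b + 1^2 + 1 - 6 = 2*b^2 - 2*b - 4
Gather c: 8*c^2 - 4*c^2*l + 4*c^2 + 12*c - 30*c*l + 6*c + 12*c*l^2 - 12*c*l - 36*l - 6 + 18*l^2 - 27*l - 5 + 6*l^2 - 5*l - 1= c^2*(12 - 4*l) + c*(12*l^2 - 42*l + 18) + 24*l^2 - 68*l - 12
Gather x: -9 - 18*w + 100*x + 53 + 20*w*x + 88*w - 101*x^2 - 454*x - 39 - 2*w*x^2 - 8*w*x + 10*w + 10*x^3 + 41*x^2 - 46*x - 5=80*w + 10*x^3 + x^2*(-2*w - 60) + x*(12*w - 400)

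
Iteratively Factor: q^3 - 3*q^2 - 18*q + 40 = (q - 5)*(q^2 + 2*q - 8) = (q - 5)*(q + 4)*(q - 2)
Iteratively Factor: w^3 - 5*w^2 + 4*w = (w)*(w^2 - 5*w + 4) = w*(w - 1)*(w - 4)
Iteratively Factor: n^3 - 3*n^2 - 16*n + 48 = (n + 4)*(n^2 - 7*n + 12) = (n - 3)*(n + 4)*(n - 4)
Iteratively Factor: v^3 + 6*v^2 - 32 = (v + 4)*(v^2 + 2*v - 8) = (v - 2)*(v + 4)*(v + 4)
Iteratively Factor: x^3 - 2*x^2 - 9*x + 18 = (x + 3)*(x^2 - 5*x + 6) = (x - 3)*(x + 3)*(x - 2)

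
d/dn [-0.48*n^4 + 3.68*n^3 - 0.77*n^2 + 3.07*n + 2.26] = -1.92*n^3 + 11.04*n^2 - 1.54*n + 3.07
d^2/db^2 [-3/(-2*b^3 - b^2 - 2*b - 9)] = 6*(-(6*b + 1)*(2*b^3 + b^2 + 2*b + 9) + 4*(3*b^2 + b + 1)^2)/(2*b^3 + b^2 + 2*b + 9)^3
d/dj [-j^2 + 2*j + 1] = 2 - 2*j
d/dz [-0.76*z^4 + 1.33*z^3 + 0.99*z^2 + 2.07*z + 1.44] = -3.04*z^3 + 3.99*z^2 + 1.98*z + 2.07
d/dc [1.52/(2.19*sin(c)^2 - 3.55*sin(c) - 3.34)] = (5.396 - 6.6576*sin(c))*cos(c)/(-2.19*sin(c)^2 + 3.55*sin(c) + 3.34)^2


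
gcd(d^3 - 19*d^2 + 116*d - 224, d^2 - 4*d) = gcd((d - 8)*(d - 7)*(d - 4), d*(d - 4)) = d - 4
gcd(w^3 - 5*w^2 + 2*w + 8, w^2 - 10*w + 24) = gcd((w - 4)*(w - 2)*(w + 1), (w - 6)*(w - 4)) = w - 4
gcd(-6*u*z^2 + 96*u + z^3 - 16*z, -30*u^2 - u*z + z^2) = -6*u + z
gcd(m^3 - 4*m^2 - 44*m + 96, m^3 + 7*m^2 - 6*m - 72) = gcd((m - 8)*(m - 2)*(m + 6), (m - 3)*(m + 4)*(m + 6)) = m + 6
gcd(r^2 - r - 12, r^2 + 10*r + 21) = r + 3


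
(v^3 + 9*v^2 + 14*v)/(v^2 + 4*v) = (v^2 + 9*v + 14)/(v + 4)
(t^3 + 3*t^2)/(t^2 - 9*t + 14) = t^2*(t + 3)/(t^2 - 9*t + 14)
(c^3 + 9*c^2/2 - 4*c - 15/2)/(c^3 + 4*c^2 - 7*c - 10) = (c - 3/2)/(c - 2)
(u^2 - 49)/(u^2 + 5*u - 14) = (u - 7)/(u - 2)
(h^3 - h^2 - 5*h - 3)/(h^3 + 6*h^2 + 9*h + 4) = (h - 3)/(h + 4)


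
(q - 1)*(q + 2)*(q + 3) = q^3 + 4*q^2 + q - 6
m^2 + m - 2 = (m - 1)*(m + 2)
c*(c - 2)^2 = c^3 - 4*c^2 + 4*c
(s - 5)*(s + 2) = s^2 - 3*s - 10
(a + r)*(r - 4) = a*r - 4*a + r^2 - 4*r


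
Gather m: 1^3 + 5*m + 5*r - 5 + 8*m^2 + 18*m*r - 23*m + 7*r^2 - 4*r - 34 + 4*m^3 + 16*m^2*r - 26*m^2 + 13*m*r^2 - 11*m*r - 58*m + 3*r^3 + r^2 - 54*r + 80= 4*m^3 + m^2*(16*r - 18) + m*(13*r^2 + 7*r - 76) + 3*r^3 + 8*r^2 - 53*r + 42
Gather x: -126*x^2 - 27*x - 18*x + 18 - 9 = -126*x^2 - 45*x + 9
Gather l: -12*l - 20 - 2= -12*l - 22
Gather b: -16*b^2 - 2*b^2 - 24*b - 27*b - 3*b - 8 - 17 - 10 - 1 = -18*b^2 - 54*b - 36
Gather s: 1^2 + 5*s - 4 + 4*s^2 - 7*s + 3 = 4*s^2 - 2*s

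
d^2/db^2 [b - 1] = 0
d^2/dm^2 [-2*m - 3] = 0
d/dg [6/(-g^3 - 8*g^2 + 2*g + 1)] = 6*(3*g^2 + 16*g - 2)/(g^3 + 8*g^2 - 2*g - 1)^2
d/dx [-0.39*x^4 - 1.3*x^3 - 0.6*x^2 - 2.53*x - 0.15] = -1.56*x^3 - 3.9*x^2 - 1.2*x - 2.53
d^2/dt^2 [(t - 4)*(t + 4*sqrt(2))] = 2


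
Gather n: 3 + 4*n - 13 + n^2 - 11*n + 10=n^2 - 7*n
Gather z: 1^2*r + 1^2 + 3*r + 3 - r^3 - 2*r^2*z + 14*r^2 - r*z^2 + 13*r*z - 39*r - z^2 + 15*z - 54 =-r^3 + 14*r^2 - 35*r + z^2*(-r - 1) + z*(-2*r^2 + 13*r + 15) - 50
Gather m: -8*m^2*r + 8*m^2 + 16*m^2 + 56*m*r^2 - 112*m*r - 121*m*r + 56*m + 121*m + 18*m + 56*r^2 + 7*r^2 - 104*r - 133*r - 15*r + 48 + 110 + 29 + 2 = m^2*(24 - 8*r) + m*(56*r^2 - 233*r + 195) + 63*r^2 - 252*r + 189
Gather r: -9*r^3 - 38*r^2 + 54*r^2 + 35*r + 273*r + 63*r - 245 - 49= -9*r^3 + 16*r^2 + 371*r - 294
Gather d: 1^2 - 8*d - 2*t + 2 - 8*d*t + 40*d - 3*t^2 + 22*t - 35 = d*(32 - 8*t) - 3*t^2 + 20*t - 32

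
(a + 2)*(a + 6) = a^2 + 8*a + 12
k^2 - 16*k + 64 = (k - 8)^2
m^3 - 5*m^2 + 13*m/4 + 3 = (m - 4)*(m - 3/2)*(m + 1/2)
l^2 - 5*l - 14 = (l - 7)*(l + 2)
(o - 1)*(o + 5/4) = o^2 + o/4 - 5/4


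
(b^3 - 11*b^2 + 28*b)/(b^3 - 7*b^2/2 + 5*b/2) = 2*(b^2 - 11*b + 28)/(2*b^2 - 7*b + 5)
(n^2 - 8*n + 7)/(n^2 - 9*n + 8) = (n - 7)/(n - 8)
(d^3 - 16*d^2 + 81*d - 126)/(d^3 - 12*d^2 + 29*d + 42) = (d - 3)/(d + 1)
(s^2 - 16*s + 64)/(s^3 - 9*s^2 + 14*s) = (s^2 - 16*s + 64)/(s*(s^2 - 9*s + 14))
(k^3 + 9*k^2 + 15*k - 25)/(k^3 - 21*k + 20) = (k + 5)/(k - 4)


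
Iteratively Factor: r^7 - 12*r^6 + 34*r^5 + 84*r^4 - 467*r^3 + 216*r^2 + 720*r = (r + 3)*(r^6 - 15*r^5 + 79*r^4 - 153*r^3 - 8*r^2 + 240*r) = r*(r + 3)*(r^5 - 15*r^4 + 79*r^3 - 153*r^2 - 8*r + 240) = r*(r - 4)*(r + 3)*(r^4 - 11*r^3 + 35*r^2 - 13*r - 60) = r*(r - 4)*(r - 3)*(r + 3)*(r^3 - 8*r^2 + 11*r + 20) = r*(r - 5)*(r - 4)*(r - 3)*(r + 3)*(r^2 - 3*r - 4) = r*(r - 5)*(r - 4)^2*(r - 3)*(r + 3)*(r + 1)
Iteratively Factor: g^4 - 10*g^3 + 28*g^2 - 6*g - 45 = (g - 3)*(g^3 - 7*g^2 + 7*g + 15) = (g - 5)*(g - 3)*(g^2 - 2*g - 3) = (g - 5)*(g - 3)*(g + 1)*(g - 3)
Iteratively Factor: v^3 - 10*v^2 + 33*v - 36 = (v - 4)*(v^2 - 6*v + 9) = (v - 4)*(v - 3)*(v - 3)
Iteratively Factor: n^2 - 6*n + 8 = (n - 2)*(n - 4)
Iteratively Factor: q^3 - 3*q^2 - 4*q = (q - 4)*(q^2 + q) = q*(q - 4)*(q + 1)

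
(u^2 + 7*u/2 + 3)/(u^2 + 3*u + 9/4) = 2*(u + 2)/(2*u + 3)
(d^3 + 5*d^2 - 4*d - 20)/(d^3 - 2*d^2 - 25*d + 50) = (d + 2)/(d - 5)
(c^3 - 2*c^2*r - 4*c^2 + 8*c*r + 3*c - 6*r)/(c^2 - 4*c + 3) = c - 2*r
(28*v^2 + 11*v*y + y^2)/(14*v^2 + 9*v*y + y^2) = (4*v + y)/(2*v + y)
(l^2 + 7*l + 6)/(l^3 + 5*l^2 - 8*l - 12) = 1/(l - 2)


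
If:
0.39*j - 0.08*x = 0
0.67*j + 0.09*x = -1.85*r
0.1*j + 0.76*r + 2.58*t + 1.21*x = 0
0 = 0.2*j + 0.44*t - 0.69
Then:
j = -0.93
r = 0.55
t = 1.99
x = -4.51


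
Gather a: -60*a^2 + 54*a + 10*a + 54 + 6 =-60*a^2 + 64*a + 60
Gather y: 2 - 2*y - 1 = 1 - 2*y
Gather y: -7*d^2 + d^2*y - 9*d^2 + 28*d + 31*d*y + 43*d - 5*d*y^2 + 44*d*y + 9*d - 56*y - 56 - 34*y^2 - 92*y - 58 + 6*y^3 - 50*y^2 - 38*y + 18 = -16*d^2 + 80*d + 6*y^3 + y^2*(-5*d - 84) + y*(d^2 + 75*d - 186) - 96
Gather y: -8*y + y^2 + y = y^2 - 7*y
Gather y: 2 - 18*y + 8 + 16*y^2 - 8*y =16*y^2 - 26*y + 10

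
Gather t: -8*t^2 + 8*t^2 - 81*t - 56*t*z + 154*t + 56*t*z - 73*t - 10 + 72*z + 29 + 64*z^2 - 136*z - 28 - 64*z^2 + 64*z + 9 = 0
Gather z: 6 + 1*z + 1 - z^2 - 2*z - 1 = -z^2 - z + 6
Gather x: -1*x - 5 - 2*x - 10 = -3*x - 15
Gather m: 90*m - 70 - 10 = 90*m - 80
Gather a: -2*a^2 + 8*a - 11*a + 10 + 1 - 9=-2*a^2 - 3*a + 2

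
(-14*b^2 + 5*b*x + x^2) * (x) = -14*b^2*x + 5*b*x^2 + x^3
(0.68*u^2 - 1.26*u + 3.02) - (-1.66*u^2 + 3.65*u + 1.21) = 2.34*u^2 - 4.91*u + 1.81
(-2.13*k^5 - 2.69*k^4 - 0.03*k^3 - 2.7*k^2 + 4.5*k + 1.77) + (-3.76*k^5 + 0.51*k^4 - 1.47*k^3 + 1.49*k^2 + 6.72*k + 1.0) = -5.89*k^5 - 2.18*k^4 - 1.5*k^3 - 1.21*k^2 + 11.22*k + 2.77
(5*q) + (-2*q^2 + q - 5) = -2*q^2 + 6*q - 5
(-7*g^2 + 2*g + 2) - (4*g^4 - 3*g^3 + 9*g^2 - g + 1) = -4*g^4 + 3*g^3 - 16*g^2 + 3*g + 1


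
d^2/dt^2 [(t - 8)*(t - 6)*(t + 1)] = 6*t - 26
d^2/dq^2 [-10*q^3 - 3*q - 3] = -60*q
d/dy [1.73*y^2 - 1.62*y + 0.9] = 3.46*y - 1.62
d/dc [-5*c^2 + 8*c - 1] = 8 - 10*c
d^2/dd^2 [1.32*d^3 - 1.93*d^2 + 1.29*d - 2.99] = 7.92*d - 3.86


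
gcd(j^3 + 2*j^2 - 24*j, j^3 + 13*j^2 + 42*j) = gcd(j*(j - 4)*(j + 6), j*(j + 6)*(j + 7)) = j^2 + 6*j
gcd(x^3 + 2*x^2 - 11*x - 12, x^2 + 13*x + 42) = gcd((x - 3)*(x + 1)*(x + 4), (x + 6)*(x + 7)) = 1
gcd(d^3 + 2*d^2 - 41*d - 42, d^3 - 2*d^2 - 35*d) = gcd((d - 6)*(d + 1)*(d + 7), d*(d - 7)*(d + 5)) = 1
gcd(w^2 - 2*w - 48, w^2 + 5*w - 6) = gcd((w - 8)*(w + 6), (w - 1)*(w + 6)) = w + 6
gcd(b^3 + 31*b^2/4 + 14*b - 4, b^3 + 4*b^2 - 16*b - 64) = b^2 + 8*b + 16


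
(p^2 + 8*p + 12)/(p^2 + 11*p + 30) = (p + 2)/(p + 5)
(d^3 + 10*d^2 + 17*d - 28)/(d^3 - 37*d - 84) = (d^2 + 6*d - 7)/(d^2 - 4*d - 21)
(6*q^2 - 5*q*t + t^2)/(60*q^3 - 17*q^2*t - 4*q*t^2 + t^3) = (2*q - t)/(20*q^2 + q*t - t^2)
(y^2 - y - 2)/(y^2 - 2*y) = (y + 1)/y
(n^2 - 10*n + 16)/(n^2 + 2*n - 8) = (n - 8)/(n + 4)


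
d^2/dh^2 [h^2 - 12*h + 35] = 2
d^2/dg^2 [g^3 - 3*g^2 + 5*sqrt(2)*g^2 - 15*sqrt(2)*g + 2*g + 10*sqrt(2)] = 6*g - 6 + 10*sqrt(2)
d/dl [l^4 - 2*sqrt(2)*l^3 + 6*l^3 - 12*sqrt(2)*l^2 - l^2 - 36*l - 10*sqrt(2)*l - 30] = 4*l^3 - 6*sqrt(2)*l^2 + 18*l^2 - 24*sqrt(2)*l - 2*l - 36 - 10*sqrt(2)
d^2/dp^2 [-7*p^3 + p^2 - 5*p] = 2 - 42*p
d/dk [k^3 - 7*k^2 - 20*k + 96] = 3*k^2 - 14*k - 20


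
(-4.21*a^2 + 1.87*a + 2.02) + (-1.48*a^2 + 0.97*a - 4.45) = -5.69*a^2 + 2.84*a - 2.43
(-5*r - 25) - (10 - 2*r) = -3*r - 35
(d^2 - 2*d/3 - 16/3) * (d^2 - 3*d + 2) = d^4 - 11*d^3/3 - 4*d^2/3 + 44*d/3 - 32/3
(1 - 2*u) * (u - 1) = -2*u^2 + 3*u - 1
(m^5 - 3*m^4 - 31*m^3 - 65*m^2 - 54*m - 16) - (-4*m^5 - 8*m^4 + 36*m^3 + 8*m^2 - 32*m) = 5*m^5 + 5*m^4 - 67*m^3 - 73*m^2 - 22*m - 16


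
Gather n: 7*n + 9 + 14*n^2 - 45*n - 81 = 14*n^2 - 38*n - 72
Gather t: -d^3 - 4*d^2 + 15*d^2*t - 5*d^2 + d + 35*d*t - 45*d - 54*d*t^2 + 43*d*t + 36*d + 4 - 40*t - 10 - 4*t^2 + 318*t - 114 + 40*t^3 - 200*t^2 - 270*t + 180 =-d^3 - 9*d^2 - 8*d + 40*t^3 + t^2*(-54*d - 204) + t*(15*d^2 + 78*d + 8) + 60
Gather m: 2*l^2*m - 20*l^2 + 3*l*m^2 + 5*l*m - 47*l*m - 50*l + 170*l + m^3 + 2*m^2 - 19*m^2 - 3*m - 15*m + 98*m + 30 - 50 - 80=-20*l^2 + 120*l + m^3 + m^2*(3*l - 17) + m*(2*l^2 - 42*l + 80) - 100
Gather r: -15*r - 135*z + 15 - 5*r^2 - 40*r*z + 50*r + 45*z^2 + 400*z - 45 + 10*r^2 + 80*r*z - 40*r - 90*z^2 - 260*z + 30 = 5*r^2 + r*(40*z - 5) - 45*z^2 + 5*z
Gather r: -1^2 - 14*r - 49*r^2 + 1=-49*r^2 - 14*r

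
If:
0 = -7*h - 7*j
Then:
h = -j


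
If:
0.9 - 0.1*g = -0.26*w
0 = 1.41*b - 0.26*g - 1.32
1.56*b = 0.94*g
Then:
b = 1.35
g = 2.24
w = -2.60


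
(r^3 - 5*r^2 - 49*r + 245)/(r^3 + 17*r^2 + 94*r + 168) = (r^2 - 12*r + 35)/(r^2 + 10*r + 24)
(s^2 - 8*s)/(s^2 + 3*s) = (s - 8)/(s + 3)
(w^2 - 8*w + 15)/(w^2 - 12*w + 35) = (w - 3)/(w - 7)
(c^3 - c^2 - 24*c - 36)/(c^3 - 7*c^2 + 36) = (c + 3)/(c - 3)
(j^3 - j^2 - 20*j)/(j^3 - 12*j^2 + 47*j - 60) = j*(j + 4)/(j^2 - 7*j + 12)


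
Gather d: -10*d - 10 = -10*d - 10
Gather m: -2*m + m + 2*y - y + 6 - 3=-m + y + 3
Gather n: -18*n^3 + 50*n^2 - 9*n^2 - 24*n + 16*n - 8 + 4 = -18*n^3 + 41*n^2 - 8*n - 4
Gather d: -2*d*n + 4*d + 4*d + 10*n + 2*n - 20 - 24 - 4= d*(8 - 2*n) + 12*n - 48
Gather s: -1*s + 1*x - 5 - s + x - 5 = -2*s + 2*x - 10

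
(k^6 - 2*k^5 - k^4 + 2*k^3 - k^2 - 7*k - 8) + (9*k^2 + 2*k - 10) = k^6 - 2*k^5 - k^4 + 2*k^3 + 8*k^2 - 5*k - 18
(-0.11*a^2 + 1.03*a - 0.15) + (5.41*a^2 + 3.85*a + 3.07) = 5.3*a^2 + 4.88*a + 2.92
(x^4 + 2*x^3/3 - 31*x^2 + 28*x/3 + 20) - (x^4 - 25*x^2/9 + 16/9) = 2*x^3/3 - 254*x^2/9 + 28*x/3 + 164/9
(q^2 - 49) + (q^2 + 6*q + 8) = 2*q^2 + 6*q - 41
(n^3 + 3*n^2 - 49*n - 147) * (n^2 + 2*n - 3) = n^5 + 5*n^4 - 46*n^3 - 254*n^2 - 147*n + 441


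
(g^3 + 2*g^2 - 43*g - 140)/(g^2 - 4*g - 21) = (g^2 + 9*g + 20)/(g + 3)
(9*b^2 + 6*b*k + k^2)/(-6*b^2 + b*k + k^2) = (-3*b - k)/(2*b - k)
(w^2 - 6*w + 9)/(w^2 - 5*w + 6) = (w - 3)/(w - 2)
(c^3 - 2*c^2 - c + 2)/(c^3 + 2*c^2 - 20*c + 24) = (c^2 - 1)/(c^2 + 4*c - 12)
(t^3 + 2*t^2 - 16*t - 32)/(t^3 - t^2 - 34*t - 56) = (t - 4)/(t - 7)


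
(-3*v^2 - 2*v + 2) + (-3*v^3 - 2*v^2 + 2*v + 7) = -3*v^3 - 5*v^2 + 9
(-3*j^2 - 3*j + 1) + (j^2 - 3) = -2*j^2 - 3*j - 2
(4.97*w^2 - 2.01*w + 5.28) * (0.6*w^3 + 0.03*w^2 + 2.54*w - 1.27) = 2.982*w^5 - 1.0569*w^4 + 15.7315*w^3 - 11.2589*w^2 + 15.9639*w - 6.7056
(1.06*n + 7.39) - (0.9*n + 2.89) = 0.16*n + 4.5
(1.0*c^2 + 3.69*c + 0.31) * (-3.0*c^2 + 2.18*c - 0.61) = -3.0*c^4 - 8.89*c^3 + 6.5042*c^2 - 1.5751*c - 0.1891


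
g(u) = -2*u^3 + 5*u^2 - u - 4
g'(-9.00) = -577.00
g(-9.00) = 1868.00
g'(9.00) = -397.00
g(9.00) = -1066.00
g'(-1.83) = -39.39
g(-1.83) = 26.83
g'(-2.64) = -69.22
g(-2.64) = 70.29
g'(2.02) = -5.28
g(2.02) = -2.10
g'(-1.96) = -43.65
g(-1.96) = 32.23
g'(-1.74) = -36.57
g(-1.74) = 23.41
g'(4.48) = -76.62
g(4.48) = -87.96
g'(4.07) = -59.69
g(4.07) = -60.08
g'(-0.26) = -4.01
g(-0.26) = -3.37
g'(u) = -6*u^2 + 10*u - 1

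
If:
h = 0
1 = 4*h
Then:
No Solution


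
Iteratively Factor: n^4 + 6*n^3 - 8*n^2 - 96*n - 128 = (n + 4)*(n^3 + 2*n^2 - 16*n - 32) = (n - 4)*(n + 4)*(n^2 + 6*n + 8) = (n - 4)*(n + 4)^2*(n + 2)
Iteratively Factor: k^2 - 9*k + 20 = (k - 5)*(k - 4)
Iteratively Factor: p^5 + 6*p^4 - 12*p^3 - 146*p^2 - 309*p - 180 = (p + 1)*(p^4 + 5*p^3 - 17*p^2 - 129*p - 180) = (p + 1)*(p + 3)*(p^3 + 2*p^2 - 23*p - 60) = (p + 1)*(p + 3)^2*(p^2 - p - 20) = (p + 1)*(p + 3)^2*(p + 4)*(p - 5)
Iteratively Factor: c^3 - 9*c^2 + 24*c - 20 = (c - 2)*(c^2 - 7*c + 10) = (c - 2)^2*(c - 5)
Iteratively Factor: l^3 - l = (l)*(l^2 - 1) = l*(l - 1)*(l + 1)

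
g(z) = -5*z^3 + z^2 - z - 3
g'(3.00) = -130.00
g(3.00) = -132.00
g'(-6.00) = -553.00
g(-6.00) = 1119.00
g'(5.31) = -413.32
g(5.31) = -728.72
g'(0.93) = -12.11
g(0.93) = -7.09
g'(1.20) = -20.20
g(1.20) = -11.40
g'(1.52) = -32.62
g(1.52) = -19.77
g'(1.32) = -24.50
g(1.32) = -14.08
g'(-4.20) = -274.00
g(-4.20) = 389.28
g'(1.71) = -41.44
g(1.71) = -26.79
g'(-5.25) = -424.94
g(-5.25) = 753.33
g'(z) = -15*z^2 + 2*z - 1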